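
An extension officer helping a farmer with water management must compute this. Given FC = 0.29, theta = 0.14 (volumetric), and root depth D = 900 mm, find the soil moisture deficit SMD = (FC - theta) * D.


SMD = (FC - theta) * D
    = (0.29 - 0.14) * 900
    = 0.150 * 900
    = 135 mm


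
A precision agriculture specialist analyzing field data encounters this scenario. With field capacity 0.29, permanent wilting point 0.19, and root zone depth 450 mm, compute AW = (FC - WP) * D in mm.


AW = (FC - WP) * D
   = (0.29 - 0.19) * 450
   = 0.10 * 450
   = 45 mm


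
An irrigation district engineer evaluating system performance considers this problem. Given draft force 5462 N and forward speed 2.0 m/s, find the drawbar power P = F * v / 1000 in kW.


P = F * v / 1000
  = 5462 * 2.0 / 1000
  = 10924 / 1000
  = 10.92 kW


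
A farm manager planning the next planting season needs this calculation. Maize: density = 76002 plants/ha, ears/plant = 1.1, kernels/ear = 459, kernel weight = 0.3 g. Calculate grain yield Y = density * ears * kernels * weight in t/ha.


Y = density * ears * kernels * kw
  = 76002 * 1.1 * 459 * 0.3 g/ha
  = 11512022.94 g/ha
  = 11512.02 kg/ha = 11.51 t/ha


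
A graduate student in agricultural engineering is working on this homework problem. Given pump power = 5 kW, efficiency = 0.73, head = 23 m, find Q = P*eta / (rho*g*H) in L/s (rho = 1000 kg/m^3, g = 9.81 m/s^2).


Q = (P * 1000 * eta) / (rho * g * H)
  = (5 * 1000 * 0.73) / (1000 * 9.81 * 23)
  = 3650 / 225630
  = 0.01618 m^3/s = 16.18 L/s


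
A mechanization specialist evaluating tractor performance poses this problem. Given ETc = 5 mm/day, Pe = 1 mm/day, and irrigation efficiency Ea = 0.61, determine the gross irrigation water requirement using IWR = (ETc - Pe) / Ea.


IWR = (ETc - Pe) / Ea
    = (5 - 1) / 0.61
    = 4 / 0.61
    = 6.56 mm/day


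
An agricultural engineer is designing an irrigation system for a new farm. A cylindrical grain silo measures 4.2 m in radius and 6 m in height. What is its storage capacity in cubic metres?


V = pi * r^2 * h
  = pi * 4.2^2 * 6
  = pi * 17.64 * 6
  = 332.51 m^3


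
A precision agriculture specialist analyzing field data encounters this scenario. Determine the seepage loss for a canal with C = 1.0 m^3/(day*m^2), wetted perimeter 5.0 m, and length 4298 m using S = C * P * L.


S = C * P * L
  = 1.0 * 5.0 * 4298
  = 21490 m^3/day


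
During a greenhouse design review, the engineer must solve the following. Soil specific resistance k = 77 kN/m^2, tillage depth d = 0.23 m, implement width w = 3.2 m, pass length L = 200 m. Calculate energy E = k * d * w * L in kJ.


E = k * d * w * L
  = 77 * 0.23 * 3.2 * 200
  = 11334.40 kJ


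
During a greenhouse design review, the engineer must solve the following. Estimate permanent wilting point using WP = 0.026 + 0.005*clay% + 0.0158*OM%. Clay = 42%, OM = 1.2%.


WP = 0.026 + 0.005*42 + 0.0158*1.2
   = 0.026 + 0.2100 + 0.0190
   = 0.2550


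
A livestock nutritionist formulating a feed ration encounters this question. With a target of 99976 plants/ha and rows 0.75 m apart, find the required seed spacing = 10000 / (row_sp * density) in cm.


spacing = 10000 / (row_sp * density)
        = 10000 / (0.75 * 99976)
        = 10000 / 74982
        = 0.13337 m = 13.34 cm


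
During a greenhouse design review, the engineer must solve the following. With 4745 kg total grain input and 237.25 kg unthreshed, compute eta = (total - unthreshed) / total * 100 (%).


eta = (total - unthreshed) / total * 100
    = (4745 - 237.25) / 4745 * 100
    = 4507.75 / 4745 * 100
    = 95%


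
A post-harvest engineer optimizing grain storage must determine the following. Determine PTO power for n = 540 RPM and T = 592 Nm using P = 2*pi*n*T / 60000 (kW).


P = 2*pi*n*T / 60000
  = 2*pi * 540 * 592 / 60000
  = 2008608.68 / 60000
  = 33.48 kW


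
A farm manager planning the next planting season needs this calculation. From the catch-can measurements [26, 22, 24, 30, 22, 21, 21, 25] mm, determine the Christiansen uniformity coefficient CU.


xbar = 191 / 8 = 23.875
sum|xi - xbar| = 19
CU = 100 * (1 - 19 / (8 * 23.875))
   = 100 * (1 - 0.0995)
   = 90.05%


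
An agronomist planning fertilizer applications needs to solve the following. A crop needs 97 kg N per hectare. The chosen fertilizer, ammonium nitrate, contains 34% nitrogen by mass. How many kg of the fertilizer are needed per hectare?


Rate = N_required / (N_content / 100)
     = 97 / (34 / 100)
     = 97 / 0.34
     = 285.29 kg/ha


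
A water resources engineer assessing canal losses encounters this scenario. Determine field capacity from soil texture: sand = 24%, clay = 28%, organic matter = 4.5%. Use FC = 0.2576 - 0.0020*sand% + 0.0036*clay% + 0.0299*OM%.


FC = 0.2576 - 0.0020*24 + 0.0036*28 + 0.0299*4.5
   = 0.2576 - 0.0480 + 0.1008 + 0.1346
   = 0.4450


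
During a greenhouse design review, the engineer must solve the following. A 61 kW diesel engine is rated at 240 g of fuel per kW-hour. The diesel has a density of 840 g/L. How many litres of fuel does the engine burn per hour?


FC = P * BSFC / rho_fuel
   = 61 * 240 / 840
   = 14640 / 840
   = 17.43 L/h


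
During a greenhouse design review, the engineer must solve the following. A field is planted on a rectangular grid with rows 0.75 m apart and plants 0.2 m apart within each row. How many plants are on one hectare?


D = 10000 / (row_sp * plant_sp)
  = 10000 / (0.75 * 0.2)
  = 10000 / 0.1500
  = 66666.67 plants/ha


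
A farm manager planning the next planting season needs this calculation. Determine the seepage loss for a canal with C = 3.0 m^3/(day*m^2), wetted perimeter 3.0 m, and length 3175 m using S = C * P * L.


S = C * P * L
  = 3.0 * 3.0 * 3175
  = 28575 m^3/day


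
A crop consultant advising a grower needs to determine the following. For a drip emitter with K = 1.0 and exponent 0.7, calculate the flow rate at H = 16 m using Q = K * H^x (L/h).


Q = K * H^x
  = 1.0 * 16^0.7
  = 1.0 * 6.9644
  = 6.96 L/h


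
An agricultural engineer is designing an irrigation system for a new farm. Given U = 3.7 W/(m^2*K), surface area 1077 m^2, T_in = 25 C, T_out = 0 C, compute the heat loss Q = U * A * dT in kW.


dT = 25 - (0) = 25 K
Q = U * A * dT
  = 3.7 * 1077 * 25
  = 99622.50 W = 99.62 kW


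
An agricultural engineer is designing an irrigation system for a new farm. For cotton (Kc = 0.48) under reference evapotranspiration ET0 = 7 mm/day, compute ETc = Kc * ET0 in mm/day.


ETc = Kc * ET0
    = 0.48 * 7
    = 3.36 mm/day


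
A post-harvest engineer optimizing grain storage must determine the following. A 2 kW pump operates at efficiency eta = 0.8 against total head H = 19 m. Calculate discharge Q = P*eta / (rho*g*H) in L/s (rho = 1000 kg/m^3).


Q = (P * 1000 * eta) / (rho * g * H)
  = (2 * 1000 * 0.8) / (1000 * 9.81 * 19)
  = 1600 / 186390
  = 0.00858 m^3/s = 8.58 L/s


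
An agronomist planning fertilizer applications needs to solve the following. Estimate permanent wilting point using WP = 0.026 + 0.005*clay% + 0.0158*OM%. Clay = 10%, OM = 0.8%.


WP = 0.026 + 0.005*10 + 0.0158*0.8
   = 0.026 + 0.0500 + 0.0126
   = 0.0886


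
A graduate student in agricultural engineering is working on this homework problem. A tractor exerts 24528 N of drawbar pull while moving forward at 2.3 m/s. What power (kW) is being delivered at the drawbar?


P = F * v / 1000
  = 24528 * 2.3 / 1000
  = 56414.40 / 1000
  = 56.41 kW


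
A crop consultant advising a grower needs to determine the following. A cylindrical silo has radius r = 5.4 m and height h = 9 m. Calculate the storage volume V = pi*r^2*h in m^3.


V = pi * r^2 * h
  = pi * 5.4^2 * 9
  = pi * 29.16 * 9
  = 824.48 m^3


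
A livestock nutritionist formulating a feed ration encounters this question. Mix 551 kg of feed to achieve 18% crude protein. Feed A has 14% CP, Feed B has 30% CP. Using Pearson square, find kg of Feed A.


parts_A = CP_b - target = 30 - 18 = 12
parts_B = target - CP_a = 18 - 14 = 4
total_parts = 12 + 4 = 16
Feed A = 551 * 12 / 16 = 413.25 kg
Feed B = 551 * 4 / 16 = 137.75 kg

413.25 kg


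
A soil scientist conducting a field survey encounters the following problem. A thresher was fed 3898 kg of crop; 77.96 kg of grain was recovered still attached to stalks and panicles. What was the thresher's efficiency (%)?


eta = (total - unthreshed) / total * 100
    = (3898 - 77.96) / 3898 * 100
    = 3820.04 / 3898 * 100
    = 98%


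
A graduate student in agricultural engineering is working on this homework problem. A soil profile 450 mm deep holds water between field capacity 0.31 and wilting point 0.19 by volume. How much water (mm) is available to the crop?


AW = (FC - WP) * D
   = (0.31 - 0.19) * 450
   = 0.12 * 450
   = 54 mm


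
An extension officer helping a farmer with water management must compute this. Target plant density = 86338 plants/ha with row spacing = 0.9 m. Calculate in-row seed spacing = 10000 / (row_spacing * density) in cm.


spacing = 10000 / (row_sp * density)
        = 10000 / (0.9 * 86338)
        = 10000 / 77704.20
        = 0.12869 m = 12.87 cm


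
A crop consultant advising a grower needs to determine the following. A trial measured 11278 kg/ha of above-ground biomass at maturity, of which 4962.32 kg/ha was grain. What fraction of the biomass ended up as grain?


HI = grain_yield / biomass
   = 4962.32 / 11278
   = 0.44


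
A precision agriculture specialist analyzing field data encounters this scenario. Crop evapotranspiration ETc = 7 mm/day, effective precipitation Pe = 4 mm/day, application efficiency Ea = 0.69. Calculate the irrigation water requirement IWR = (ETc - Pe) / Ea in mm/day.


IWR = (ETc - Pe) / Ea
    = (7 - 4) / 0.69
    = 3 / 0.69
    = 4.35 mm/day


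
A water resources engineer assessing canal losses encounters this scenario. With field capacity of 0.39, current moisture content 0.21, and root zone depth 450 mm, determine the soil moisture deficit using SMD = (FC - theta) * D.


SMD = (FC - theta) * D
    = (0.39 - 0.21) * 450
    = 0.180 * 450
    = 81 mm


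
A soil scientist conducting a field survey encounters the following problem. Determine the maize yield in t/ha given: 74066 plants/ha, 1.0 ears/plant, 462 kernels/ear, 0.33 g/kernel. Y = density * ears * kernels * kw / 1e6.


Y = density * ears * kernels * kw
  = 74066 * 1.0 * 462 * 0.33 g/ha
  = 11292102.36 g/ha
  = 11292.10 kg/ha = 11.29 t/ha


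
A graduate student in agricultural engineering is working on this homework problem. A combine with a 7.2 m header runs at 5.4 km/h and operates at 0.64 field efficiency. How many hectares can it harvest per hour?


C = w * v * eta_f / 10
  = 7.2 * 5.4 * 0.64 / 10
  = 24.88 / 10
  = 2.49 ha/h


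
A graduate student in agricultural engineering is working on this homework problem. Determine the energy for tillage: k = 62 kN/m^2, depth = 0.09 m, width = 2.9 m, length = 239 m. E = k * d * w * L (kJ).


E = k * d * w * L
  = 62 * 0.09 * 2.9 * 239
  = 3867.50 kJ


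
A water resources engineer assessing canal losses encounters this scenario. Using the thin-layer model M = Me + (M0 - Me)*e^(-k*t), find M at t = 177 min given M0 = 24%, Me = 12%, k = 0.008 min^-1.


M = Me + (M0 - Me) * e^(-k*t)
  = 12 + (24 - 12) * e^(-0.008*177)
  = 12 + 12 * e^(-1.416)
  = 12 + 12 * 0.24268
  = 12 + 2.9122
  = 14.91%


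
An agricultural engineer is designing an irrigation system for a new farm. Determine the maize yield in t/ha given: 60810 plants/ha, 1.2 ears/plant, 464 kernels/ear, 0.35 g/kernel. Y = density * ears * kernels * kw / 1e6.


Y = density * ears * kernels * kw
  = 60810 * 1.2 * 464 * 0.35 g/ha
  = 11850652.80 g/ha
  = 11850.65 kg/ha = 11.85 t/ha


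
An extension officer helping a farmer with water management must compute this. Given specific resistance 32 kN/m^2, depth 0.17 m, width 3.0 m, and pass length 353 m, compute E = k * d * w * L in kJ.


E = k * d * w * L
  = 32 * 0.17 * 3.0 * 353
  = 5760.96 kJ


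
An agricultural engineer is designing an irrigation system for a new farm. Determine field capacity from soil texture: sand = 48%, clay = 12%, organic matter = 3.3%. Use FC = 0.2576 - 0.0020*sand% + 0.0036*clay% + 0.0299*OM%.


FC = 0.2576 - 0.0020*48 + 0.0036*12 + 0.0299*3.3
   = 0.2576 - 0.0960 + 0.0432 + 0.0987
   = 0.3035


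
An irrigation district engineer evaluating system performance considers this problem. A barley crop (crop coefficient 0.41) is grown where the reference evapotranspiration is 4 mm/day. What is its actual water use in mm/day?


ETc = Kc * ET0
    = 0.41 * 4
    = 1.64 mm/day


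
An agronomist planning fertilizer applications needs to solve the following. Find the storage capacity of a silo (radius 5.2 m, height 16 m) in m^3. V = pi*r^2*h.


V = pi * r^2 * h
  = pi * 5.2^2 * 16
  = pi * 27.04 * 16
  = 1359.18 m^3


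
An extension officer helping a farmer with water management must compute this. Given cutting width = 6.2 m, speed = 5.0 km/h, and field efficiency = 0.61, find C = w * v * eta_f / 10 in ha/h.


C = w * v * eta_f / 10
  = 6.2 * 5.0 * 0.61 / 10
  = 18.91 / 10
  = 1.89 ha/h


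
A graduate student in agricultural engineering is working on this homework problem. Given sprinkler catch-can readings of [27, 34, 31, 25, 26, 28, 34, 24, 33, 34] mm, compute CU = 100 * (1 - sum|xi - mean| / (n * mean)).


xbar = 296 / 10 = 29.600
sum|xi - xbar| = 36
CU = 100 * (1 - 36 / (10 * 29.600))
   = 100 * (1 - 0.1216)
   = 87.84%


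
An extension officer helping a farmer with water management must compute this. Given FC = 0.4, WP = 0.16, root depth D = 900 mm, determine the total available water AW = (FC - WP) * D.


AW = (FC - WP) * D
   = (0.4 - 0.16) * 900
   = 0.24 * 900
   = 216 mm


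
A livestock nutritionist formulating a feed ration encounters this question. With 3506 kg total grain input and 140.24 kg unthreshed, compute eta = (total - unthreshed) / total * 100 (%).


eta = (total - unthreshed) / total * 100
    = (3506 - 140.24) / 3506 * 100
    = 3365.76 / 3506 * 100
    = 96%


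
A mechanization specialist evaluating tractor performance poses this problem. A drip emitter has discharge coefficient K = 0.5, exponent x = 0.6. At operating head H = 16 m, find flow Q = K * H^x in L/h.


Q = K * H^x
  = 0.5 * 16^0.6
  = 0.5 * 5.2780
  = 2.64 L/h


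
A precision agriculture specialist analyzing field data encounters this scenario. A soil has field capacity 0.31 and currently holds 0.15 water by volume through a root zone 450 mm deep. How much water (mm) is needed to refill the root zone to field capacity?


SMD = (FC - theta) * D
    = (0.31 - 0.15) * 450
    = 0.160 * 450
    = 72 mm


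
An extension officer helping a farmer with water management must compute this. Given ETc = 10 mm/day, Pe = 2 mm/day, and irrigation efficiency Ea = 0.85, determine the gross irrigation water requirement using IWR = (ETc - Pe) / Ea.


IWR = (ETc - Pe) / Ea
    = (10 - 2) / 0.85
    = 8 / 0.85
    = 9.41 mm/day


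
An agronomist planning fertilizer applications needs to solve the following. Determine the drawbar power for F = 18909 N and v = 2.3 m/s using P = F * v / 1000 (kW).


P = F * v / 1000
  = 18909 * 2.3 / 1000
  = 43490.70 / 1000
  = 43.49 kW


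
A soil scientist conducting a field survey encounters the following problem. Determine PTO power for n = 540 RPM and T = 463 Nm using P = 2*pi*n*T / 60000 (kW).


P = 2*pi*n*T / 60000
  = 2*pi * 540 * 463 / 60000
  = 1570921.99 / 60000
  = 26.18 kW


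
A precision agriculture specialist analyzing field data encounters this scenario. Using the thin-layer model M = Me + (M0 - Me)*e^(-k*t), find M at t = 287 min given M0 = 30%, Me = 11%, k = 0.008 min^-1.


M = Me + (M0 - Me) * e^(-k*t)
  = 11 + (30 - 11) * e^(-0.008*287)
  = 11 + 19 * e^(-2.296)
  = 11 + 19 * 0.10066
  = 11 + 1.9126
  = 12.91%


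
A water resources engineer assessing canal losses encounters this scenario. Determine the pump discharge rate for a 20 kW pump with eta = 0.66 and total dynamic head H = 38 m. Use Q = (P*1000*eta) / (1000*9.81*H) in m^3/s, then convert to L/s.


Q = (P * 1000 * eta) / (rho * g * H)
  = (20 * 1000 * 0.66) / (1000 * 9.81 * 38)
  = 13200 / 372780
  = 0.03541 m^3/s = 35.41 L/s


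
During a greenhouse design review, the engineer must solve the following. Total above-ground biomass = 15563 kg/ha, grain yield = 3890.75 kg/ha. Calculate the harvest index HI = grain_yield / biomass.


HI = grain_yield / biomass
   = 3890.75 / 15563
   = 0.25


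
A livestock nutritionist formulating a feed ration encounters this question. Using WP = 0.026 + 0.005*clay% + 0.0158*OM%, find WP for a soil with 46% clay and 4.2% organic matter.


WP = 0.026 + 0.005*46 + 0.0158*4.2
   = 0.026 + 0.2300 + 0.0664
   = 0.3224


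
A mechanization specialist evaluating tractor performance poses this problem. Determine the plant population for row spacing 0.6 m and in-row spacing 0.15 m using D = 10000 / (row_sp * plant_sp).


D = 10000 / (row_sp * plant_sp)
  = 10000 / (0.6 * 0.15)
  = 10000 / 0.0900
  = 111111.11 plants/ha


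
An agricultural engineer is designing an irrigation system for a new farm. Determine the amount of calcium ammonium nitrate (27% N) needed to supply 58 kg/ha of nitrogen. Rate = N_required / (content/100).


Rate = N_required / (N_content / 100)
     = 58 / (27 / 100)
     = 58 / 0.27
     = 214.81 kg/ha


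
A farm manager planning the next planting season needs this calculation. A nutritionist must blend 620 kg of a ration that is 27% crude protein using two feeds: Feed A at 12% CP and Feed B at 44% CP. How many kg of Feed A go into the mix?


parts_A = CP_b - target = 44 - 27 = 17
parts_B = target - CP_a = 27 - 12 = 15
total_parts = 17 + 15 = 32
Feed A = 620 * 17 / 32 = 329.38 kg
Feed B = 620 * 15 / 32 = 290.63 kg

329.38 kg


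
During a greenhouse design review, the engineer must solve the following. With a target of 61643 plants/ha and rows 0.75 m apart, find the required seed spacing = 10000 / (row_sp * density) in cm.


spacing = 10000 / (row_sp * density)
        = 10000 / (0.75 * 61643)
        = 10000 / 46232.25
        = 0.21630 m = 21.63 cm


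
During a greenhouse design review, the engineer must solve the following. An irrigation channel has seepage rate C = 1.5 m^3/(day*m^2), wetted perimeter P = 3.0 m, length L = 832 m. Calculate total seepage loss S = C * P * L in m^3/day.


S = C * P * L
  = 1.5 * 3.0 * 832
  = 3744 m^3/day


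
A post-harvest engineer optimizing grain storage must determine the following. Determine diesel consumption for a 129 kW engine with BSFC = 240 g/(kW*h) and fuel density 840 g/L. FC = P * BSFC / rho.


FC = P * BSFC / rho_fuel
   = 129 * 240 / 840
   = 30960 / 840
   = 36.86 L/h


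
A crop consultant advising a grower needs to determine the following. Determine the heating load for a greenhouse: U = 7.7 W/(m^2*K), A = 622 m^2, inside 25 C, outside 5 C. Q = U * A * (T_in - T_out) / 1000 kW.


dT = 25 - (5) = 20 K
Q = U * A * dT
  = 7.7 * 622 * 20
  = 95788 W = 95.79 kW


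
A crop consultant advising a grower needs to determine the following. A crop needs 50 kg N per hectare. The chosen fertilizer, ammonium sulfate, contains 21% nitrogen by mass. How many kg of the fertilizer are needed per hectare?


Rate = N_required / (N_content / 100)
     = 50 / (21 / 100)
     = 50 / 0.21
     = 238.10 kg/ha


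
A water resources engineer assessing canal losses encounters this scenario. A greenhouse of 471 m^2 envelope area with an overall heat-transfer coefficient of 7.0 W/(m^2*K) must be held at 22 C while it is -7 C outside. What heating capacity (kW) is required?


dT = 22 - (-7) = 29 K
Q = U * A * dT
  = 7.0 * 471 * 29
  = 95613 W = 95.61 kW


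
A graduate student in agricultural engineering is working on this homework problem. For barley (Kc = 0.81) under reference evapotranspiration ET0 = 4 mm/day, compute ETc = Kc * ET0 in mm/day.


ETc = Kc * ET0
    = 0.81 * 4
    = 3.24 mm/day


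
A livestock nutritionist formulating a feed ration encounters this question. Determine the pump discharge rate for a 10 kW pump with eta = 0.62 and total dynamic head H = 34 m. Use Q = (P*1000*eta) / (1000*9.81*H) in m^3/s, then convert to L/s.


Q = (P * 1000 * eta) / (rho * g * H)
  = (10 * 1000 * 0.62) / (1000 * 9.81 * 34)
  = 6200 / 333540
  = 0.01859 m^3/s = 18.59 L/s


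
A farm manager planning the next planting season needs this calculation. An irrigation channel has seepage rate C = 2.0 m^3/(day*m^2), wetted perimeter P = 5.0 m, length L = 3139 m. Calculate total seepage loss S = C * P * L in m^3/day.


S = C * P * L
  = 2.0 * 5.0 * 3139
  = 31390 m^3/day


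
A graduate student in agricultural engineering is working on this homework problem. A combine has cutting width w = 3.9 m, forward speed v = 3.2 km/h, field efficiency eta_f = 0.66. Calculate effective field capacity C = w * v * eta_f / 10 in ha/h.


C = w * v * eta_f / 10
  = 3.9 * 3.2 * 0.66 / 10
  = 8.24 / 10
  = 0.82 ha/h


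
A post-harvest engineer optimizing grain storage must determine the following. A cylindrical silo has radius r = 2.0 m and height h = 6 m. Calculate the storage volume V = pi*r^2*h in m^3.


V = pi * r^2 * h
  = pi * 2.0^2 * 6
  = pi * 4 * 6
  = 75.40 m^3


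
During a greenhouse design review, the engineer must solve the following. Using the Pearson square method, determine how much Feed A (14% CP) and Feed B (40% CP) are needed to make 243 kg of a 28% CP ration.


parts_A = CP_b - target = 40 - 28 = 12
parts_B = target - CP_a = 28 - 14 = 14
total_parts = 12 + 14 = 26
Feed A = 243 * 12 / 26 = 112.15 kg
Feed B = 243 * 14 / 26 = 130.85 kg

112.15 kg


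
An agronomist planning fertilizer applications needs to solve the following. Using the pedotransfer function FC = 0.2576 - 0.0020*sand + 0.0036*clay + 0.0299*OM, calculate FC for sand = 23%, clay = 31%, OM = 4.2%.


FC = 0.2576 - 0.0020*23 + 0.0036*31 + 0.0299*4.2
   = 0.2576 - 0.0460 + 0.1116 + 0.1256
   = 0.4488


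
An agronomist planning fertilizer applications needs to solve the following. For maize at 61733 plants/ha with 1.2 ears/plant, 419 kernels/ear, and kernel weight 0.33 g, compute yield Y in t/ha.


Y = density * ears * kernels * kw
  = 61733 * 1.2 * 419 * 0.33 g/ha
  = 10242986.29 g/ha
  = 10242.99 kg/ha = 10.24 t/ha


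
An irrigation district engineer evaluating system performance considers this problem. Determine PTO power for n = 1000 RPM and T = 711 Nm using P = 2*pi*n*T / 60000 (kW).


P = 2*pi*n*T / 60000
  = 2*pi * 1000 * 711 / 60000
  = 4467344.75 / 60000
  = 74.46 kW


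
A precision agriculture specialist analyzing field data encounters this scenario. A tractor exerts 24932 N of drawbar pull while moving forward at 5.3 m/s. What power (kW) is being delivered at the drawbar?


P = F * v / 1000
  = 24932 * 5.3 / 1000
  = 132139.60 / 1000
  = 132.14 kW


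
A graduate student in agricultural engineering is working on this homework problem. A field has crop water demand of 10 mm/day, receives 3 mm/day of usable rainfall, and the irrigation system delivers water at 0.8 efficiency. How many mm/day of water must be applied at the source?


IWR = (ETc - Pe) / Ea
    = (10 - 3) / 0.8
    = 7 / 0.8
    = 8.75 mm/day


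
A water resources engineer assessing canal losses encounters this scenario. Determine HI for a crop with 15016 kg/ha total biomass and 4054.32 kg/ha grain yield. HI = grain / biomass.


HI = grain_yield / biomass
   = 4054.32 / 15016
   = 0.27


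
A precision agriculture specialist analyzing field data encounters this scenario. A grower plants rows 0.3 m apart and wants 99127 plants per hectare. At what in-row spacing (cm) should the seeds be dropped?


spacing = 10000 / (row_sp * density)
        = 10000 / (0.3 * 99127)
        = 10000 / 29738.10
        = 0.33627 m = 33.63 cm


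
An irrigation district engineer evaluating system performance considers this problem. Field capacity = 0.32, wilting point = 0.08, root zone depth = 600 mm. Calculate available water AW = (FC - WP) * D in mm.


AW = (FC - WP) * D
   = (0.32 - 0.08) * 600
   = 0.24 * 600
   = 144 mm


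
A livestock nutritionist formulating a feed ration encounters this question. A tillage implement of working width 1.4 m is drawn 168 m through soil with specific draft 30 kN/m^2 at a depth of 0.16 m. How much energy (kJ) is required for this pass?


E = k * d * w * L
  = 30 * 0.16 * 1.4 * 168
  = 1128.96 kJ


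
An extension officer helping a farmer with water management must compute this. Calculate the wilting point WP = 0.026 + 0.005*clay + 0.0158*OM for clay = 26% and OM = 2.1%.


WP = 0.026 + 0.005*26 + 0.0158*2.1
   = 0.026 + 0.1300 + 0.0332
   = 0.1892


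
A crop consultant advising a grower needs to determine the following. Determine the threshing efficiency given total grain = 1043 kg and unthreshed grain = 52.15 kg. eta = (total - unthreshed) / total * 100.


eta = (total - unthreshed) / total * 100
    = (1043 - 52.15) / 1043 * 100
    = 990.85 / 1043 * 100
    = 95%


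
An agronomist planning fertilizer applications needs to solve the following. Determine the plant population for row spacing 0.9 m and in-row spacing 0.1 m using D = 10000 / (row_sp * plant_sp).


D = 10000 / (row_sp * plant_sp)
  = 10000 / (0.9 * 0.1)
  = 10000 / 0.0900
  = 111111.11 plants/ha


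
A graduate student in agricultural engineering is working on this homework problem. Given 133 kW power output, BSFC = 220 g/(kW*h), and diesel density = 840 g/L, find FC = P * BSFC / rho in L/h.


FC = P * BSFC / rho_fuel
   = 133 * 220 / 840
   = 29260 / 840
   = 34.83 L/h


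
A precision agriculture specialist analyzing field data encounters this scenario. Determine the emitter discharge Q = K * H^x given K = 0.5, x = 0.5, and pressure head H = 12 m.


Q = K * H^x
  = 0.5 * 12^0.5
  = 0.5 * 3.4641
  = 1.73 L/h


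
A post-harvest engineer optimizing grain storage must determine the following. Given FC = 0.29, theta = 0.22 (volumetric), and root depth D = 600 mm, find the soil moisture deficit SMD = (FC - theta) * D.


SMD = (FC - theta) * D
    = (0.29 - 0.22) * 600
    = 0.070 * 600
    = 42 mm


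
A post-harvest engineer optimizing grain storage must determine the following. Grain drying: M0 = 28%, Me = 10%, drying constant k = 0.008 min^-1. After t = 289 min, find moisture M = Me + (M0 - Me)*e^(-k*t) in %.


M = Me + (M0 - Me) * e^(-k*t)
  = 10 + (28 - 10) * e^(-0.008*289)
  = 10 + 18 * e^(-2.312)
  = 10 + 18 * 0.09906
  = 10 + 1.7831
  = 11.78%


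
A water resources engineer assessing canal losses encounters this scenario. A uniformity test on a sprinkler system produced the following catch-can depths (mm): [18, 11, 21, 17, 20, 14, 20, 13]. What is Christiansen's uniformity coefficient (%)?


xbar = 134 / 8 = 16.750
sum|xi - xbar| = 24.500
CU = 100 * (1 - 24.500 / (8 * 16.750))
   = 100 * (1 - 0.1828)
   = 81.72%


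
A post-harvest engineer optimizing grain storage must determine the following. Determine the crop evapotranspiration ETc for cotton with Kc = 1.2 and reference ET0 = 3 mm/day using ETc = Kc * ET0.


ETc = Kc * ET0
    = 1.2 * 3
    = 3.60 mm/day


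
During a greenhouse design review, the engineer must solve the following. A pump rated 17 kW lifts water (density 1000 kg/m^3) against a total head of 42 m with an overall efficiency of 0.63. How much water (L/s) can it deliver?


Q = (P * 1000 * eta) / (rho * g * H)
  = (17 * 1000 * 0.63) / (1000 * 9.81 * 42)
  = 10710 / 412020
  = 0.02599 m^3/s = 25.99 L/s


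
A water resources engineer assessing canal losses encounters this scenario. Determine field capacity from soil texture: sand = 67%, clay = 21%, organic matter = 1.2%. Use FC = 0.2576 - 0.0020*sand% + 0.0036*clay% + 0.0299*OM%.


FC = 0.2576 - 0.0020*67 + 0.0036*21 + 0.0299*1.2
   = 0.2576 - 0.1340 + 0.0756 + 0.0359
   = 0.2351


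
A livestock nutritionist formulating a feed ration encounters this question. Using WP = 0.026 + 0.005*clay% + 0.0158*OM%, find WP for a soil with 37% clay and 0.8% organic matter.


WP = 0.026 + 0.005*37 + 0.0158*0.8
   = 0.026 + 0.1850 + 0.0126
   = 0.2236


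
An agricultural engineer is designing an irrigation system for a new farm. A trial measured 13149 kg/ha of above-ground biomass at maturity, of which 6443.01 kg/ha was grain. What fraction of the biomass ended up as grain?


HI = grain_yield / biomass
   = 6443.01 / 13149
   = 0.49


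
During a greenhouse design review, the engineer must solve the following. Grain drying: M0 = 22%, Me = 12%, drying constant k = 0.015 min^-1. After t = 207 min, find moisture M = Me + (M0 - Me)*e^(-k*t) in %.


M = Me + (M0 - Me) * e^(-k*t)
  = 12 + (22 - 12) * e^(-0.015*207)
  = 12 + 10 * e^(-3.105)
  = 12 + 10 * 0.04482
  = 12 + 0.4482
  = 12.45%


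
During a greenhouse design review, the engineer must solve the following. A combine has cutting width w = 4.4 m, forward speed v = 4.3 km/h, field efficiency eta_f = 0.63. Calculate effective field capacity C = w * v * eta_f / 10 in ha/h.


C = w * v * eta_f / 10
  = 4.4 * 4.3 * 0.63 / 10
  = 11.92 / 10
  = 1.19 ha/h


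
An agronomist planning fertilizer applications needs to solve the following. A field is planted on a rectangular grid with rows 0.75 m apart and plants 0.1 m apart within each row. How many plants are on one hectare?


D = 10000 / (row_sp * plant_sp)
  = 10000 / (0.75 * 0.1)
  = 10000 / 0.0750
  = 133333.33 plants/ha


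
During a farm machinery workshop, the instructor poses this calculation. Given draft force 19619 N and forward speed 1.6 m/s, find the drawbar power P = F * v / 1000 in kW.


P = F * v / 1000
  = 19619 * 1.6 / 1000
  = 31390.40 / 1000
  = 31.39 kW


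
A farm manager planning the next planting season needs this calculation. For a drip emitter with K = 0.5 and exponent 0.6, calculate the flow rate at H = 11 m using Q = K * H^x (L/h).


Q = K * H^x
  = 0.5 * 11^0.6
  = 0.5 * 4.2154
  = 2.11 L/h


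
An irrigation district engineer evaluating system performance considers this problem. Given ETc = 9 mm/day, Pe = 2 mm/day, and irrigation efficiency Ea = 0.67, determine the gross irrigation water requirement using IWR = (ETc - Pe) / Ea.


IWR = (ETc - Pe) / Ea
    = (9 - 2) / 0.67
    = 7 / 0.67
    = 10.45 mm/day


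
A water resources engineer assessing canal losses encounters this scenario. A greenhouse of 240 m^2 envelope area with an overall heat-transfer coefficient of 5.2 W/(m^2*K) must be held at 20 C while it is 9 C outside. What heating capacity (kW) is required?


dT = 20 - (9) = 11 K
Q = U * A * dT
  = 5.2 * 240 * 11
  = 13728 W = 13.73 kW


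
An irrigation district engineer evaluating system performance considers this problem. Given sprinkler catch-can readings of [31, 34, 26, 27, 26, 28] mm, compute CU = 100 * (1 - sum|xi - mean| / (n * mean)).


xbar = 172 / 6 = 28.667
sum|xi - xbar| = 15.333
CU = 100 * (1 - 15.333 / (6 * 28.667))
   = 100 * (1 - 0.0891)
   = 91.09%


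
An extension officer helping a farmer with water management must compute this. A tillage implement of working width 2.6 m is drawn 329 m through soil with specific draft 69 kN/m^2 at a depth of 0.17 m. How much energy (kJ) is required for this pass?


E = k * d * w * L
  = 69 * 0.17 * 2.6 * 329
  = 10033.84 kJ


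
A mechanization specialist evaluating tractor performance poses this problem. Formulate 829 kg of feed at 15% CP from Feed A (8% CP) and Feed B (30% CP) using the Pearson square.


parts_A = CP_b - target = 30 - 15 = 15
parts_B = target - CP_a = 15 - 8 = 7
total_parts = 15 + 7 = 22
Feed A = 829 * 15 / 22 = 565.23 kg
Feed B = 829 * 7 / 22 = 263.77 kg

565.23 kg


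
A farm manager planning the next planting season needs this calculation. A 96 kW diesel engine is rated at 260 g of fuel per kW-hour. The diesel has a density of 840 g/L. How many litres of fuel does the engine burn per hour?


FC = P * BSFC / rho_fuel
   = 96 * 260 / 840
   = 24960 / 840
   = 29.71 L/h


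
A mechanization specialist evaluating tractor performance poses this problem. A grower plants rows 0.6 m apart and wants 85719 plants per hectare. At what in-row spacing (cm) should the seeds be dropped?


spacing = 10000 / (row_sp * density)
        = 10000 / (0.6 * 85719)
        = 10000 / 51431.40
        = 0.19443 m = 19.44 cm


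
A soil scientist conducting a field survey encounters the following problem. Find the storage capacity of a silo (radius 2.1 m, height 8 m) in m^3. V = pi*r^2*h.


V = pi * r^2 * h
  = pi * 2.1^2 * 8
  = pi * 4.41 * 8
  = 110.84 m^3


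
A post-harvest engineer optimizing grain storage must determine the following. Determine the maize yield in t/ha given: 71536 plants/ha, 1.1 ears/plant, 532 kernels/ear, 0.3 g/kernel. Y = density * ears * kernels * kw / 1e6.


Y = density * ears * kernels * kw
  = 71536 * 1.1 * 532 * 0.3 g/ha
  = 12558860.16 g/ha
  = 12558.86 kg/ha = 12.56 t/ha


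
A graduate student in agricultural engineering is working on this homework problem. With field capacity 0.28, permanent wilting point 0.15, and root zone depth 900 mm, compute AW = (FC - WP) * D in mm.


AW = (FC - WP) * D
   = (0.28 - 0.15) * 900
   = 0.13 * 900
   = 117 mm


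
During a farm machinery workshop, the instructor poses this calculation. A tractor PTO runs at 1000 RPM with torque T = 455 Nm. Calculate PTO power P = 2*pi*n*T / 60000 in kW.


P = 2*pi*n*T / 60000
  = 2*pi * 1000 * 455 / 60000
  = 2858849.31 / 60000
  = 47.65 kW


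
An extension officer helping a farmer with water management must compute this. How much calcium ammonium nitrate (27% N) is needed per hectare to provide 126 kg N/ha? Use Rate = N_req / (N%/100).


Rate = N_required / (N_content / 100)
     = 126 / (27 / 100)
     = 126 / 0.27
     = 466.67 kg/ha


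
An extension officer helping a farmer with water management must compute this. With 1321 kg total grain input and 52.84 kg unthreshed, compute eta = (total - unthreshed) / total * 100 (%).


eta = (total - unthreshed) / total * 100
    = (1321 - 52.84) / 1321 * 100
    = 1268.16 / 1321 * 100
    = 96%


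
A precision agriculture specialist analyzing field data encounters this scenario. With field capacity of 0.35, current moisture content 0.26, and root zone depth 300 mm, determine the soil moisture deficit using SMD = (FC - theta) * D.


SMD = (FC - theta) * D
    = (0.35 - 0.26) * 300
    = 0.090 * 300
    = 27 mm


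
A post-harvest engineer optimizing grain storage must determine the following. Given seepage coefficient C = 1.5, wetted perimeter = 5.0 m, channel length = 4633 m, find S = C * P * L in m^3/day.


S = C * P * L
  = 1.5 * 5.0 * 4633
  = 34747.50 m^3/day


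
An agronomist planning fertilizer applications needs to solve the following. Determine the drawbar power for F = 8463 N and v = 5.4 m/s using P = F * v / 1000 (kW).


P = F * v / 1000
  = 8463 * 5.4 / 1000
  = 45700.20 / 1000
  = 45.70 kW


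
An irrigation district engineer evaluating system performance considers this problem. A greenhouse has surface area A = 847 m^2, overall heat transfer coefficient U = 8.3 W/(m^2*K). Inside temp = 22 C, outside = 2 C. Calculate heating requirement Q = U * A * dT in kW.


dT = 22 - (2) = 20 K
Q = U * A * dT
  = 8.3 * 847 * 20
  = 140602 W = 140.60 kW


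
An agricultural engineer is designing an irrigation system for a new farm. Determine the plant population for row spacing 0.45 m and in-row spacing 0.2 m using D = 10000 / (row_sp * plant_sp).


D = 10000 / (row_sp * plant_sp)
  = 10000 / (0.45 * 0.2)
  = 10000 / 0.0900
  = 111111.11 plants/ha


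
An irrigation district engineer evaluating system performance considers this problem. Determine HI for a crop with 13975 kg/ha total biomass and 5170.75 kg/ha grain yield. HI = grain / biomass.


HI = grain_yield / biomass
   = 5170.75 / 13975
   = 0.37


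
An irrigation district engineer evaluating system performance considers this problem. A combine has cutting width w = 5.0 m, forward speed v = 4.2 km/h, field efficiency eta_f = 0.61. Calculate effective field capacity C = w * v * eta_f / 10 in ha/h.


C = w * v * eta_f / 10
  = 5.0 * 4.2 * 0.61 / 10
  = 12.81 / 10
  = 1.28 ha/h


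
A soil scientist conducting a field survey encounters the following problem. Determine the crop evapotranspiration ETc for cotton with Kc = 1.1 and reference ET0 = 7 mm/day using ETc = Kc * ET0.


ETc = Kc * ET0
    = 1.1 * 7
    = 7.70 mm/day


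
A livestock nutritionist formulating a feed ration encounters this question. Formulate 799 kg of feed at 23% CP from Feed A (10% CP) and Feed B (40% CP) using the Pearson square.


parts_A = CP_b - target = 40 - 23 = 17
parts_B = target - CP_a = 23 - 10 = 13
total_parts = 17 + 13 = 30
Feed A = 799 * 17 / 30 = 452.77 kg
Feed B = 799 * 13 / 30 = 346.23 kg

452.77 kg


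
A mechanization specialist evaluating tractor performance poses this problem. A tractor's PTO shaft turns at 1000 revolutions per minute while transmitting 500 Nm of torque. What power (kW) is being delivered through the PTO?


P = 2*pi*n*T / 60000
  = 2*pi * 1000 * 500 / 60000
  = 3141592.65 / 60000
  = 52.36 kW


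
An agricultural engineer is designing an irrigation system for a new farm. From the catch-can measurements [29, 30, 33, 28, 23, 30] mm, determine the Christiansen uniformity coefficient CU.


xbar = 173 / 6 = 28.833
sum|xi - xbar| = 13.333
CU = 100 * (1 - 13.333 / (6 * 28.833))
   = 100 * (1 - 0.0771)
   = 92.29%


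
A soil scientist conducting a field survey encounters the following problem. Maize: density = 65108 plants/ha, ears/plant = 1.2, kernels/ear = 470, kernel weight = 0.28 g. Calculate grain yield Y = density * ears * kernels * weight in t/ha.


Y = density * ears * kernels * kw
  = 65108 * 1.2 * 470 * 0.28 g/ha
  = 10281855.36 g/ha
  = 10281.86 kg/ha = 10.28 t/ha


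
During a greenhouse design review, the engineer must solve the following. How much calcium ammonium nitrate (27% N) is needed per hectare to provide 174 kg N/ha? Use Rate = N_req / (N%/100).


Rate = N_required / (N_content / 100)
     = 174 / (27 / 100)
     = 174 / 0.27
     = 644.44 kg/ha


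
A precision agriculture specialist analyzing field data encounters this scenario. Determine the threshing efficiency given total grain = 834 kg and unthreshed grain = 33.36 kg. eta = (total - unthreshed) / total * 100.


eta = (total - unthreshed) / total * 100
    = (834 - 33.36) / 834 * 100
    = 800.64 / 834 * 100
    = 96%


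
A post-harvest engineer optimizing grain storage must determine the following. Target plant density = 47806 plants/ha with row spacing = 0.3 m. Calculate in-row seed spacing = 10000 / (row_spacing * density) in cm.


spacing = 10000 / (row_sp * density)
        = 10000 / (0.3 * 47806)
        = 10000 / 14341.80
        = 0.69726 m = 69.73 cm


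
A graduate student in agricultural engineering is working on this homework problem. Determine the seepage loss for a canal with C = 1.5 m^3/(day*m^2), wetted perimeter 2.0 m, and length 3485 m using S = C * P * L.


S = C * P * L
  = 1.5 * 2.0 * 3485
  = 10455 m^3/day


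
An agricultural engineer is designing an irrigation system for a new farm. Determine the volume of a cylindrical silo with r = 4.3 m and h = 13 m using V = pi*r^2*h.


V = pi * r^2 * h
  = pi * 4.3^2 * 13
  = pi * 18.49 * 13
  = 755.14 m^3


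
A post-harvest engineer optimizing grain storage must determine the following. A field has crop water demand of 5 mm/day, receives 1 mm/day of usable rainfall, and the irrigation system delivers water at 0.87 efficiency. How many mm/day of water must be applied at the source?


IWR = (ETc - Pe) / Ea
    = (5 - 1) / 0.87
    = 4 / 0.87
    = 4.60 mm/day
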